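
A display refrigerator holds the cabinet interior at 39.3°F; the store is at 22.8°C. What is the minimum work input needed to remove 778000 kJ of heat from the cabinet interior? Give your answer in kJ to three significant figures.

In absolute terms T_C = 277.21 K and T_H = 295.95 K, so ΔT = 18.74 K.
The reversible limit is COP_R = T_C/ΔT = 14.79, so W_min = Q_C/COP = Q_C·ΔT/T_C.
W_min = 778000 × 18.74/277.21 = 52610 kJ.

52600 kJ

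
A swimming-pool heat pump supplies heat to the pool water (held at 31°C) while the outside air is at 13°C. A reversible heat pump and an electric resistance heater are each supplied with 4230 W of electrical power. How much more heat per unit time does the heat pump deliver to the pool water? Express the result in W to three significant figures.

67200 W

In absolute terms T_C = 286.15 K and T_H = 304.15 K, so ΔT = 18.00 K.
COP_Carnot = T_H/ΔT = 304.15/18.00 = 16.90.
The heat pump delivers Q̇_H = COP × Ẇ = 71480 W; the resistance heater delivers Ẇ = 4230 W.
Extra = (COP − 1)·Ẇ = 67250 W.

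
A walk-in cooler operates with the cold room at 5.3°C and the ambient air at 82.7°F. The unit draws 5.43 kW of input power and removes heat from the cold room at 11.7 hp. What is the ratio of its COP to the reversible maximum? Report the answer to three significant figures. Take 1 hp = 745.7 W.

0.132

Converting, Q̇_C = 11.70 hp = 8.725 kW, so COP_actual = Q̇_C/Ẇ = 8.725/5.430 = 1.607.
In absolute terms T_C = 278.45 K and T_H = 301.32 K, so ΔT = 22.87 K.
COP_Carnot = T_C/ΔT = 278.45/22.87 = 12.18.
η_II = COP_actual/COP_Carnot = 1.607/12.18 = 0.1319.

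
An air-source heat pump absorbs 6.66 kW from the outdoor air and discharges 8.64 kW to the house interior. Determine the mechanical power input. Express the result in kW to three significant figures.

For a cyclic device the first law requires Q̇_H = Q̇_C + Ẇ.
Ẇ = Q̇_H − Q̇_C = 1.980 kW.

1.98 kW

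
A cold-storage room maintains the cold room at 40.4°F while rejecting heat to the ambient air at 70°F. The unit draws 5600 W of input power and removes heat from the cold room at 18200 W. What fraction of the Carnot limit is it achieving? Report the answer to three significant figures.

0.192

COP_actual = Q̇_C/Ẇ = 18200/5600 = 3.250.
In absolute terms T_C = 277.82 K and T_H = 294.26 K, so ΔT = 16.44 K.
COP_Carnot = T_C/ΔT = 277.82/16.44 = 16.89.
η_II = COP_actual/COP_Carnot = 3.250/16.89 = 0.1924.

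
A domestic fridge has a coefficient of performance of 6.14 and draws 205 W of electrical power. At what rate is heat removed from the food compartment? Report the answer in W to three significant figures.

1260 W

Q̇_C = COP × Ẇ = 6.14 × 205.0 = 1259 W.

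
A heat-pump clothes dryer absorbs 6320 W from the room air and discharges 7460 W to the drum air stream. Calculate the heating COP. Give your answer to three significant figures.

6.54

The first law gives Q̇_H = Q̇_C + Ẇ, so the three rates are Q̇_C = 6320, Q̇_H = 7460, Ẇ = 1140 W.
COP_HP = Q̇_H/Ẇ = 7460/1140 = 6.544.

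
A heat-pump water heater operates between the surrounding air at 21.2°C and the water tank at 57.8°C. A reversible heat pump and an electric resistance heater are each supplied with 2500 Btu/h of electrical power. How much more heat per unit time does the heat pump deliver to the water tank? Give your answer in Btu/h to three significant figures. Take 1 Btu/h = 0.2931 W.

20100 Btu/h

In absolute terms T_C = 294.35 K and T_H = 330.95 K, so ΔT = 36.60 K.
COP_Carnot = T_H/ΔT = 330.95/36.60 = 9.042.
The heat pump delivers Q̇_H = COP × Ẇ = 22610 Btu/h; the resistance heater delivers Ẇ = 2500 Btu/h.
Extra = (COP − 1)·Ẇ = 20110 Btu/h.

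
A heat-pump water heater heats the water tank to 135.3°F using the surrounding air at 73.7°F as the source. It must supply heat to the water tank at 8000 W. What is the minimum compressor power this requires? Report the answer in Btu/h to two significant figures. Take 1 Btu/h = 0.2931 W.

In absolute terms T_C = 296.32 K and T_H = 330.54 K, so ΔT = 34.22 K.
COP_Carnot = T_H/ΔT = 330.54/34.22 = 9.659.
Ẇ_min = Q̇/COP_Carnot = 8000/9.659 = 828.3 W = 2826 Btu/h.

2800 Btu/h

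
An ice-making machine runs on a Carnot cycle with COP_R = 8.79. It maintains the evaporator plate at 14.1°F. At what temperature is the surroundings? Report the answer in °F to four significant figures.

COP_R = T_C/(T_H − T_C) gives T_H − T_C = T_C/COP.
With T_C = 263.21 K, T_H = 263.21 × (1 + 1/8.79) = 293.15 K.
Converting, 293.15 K = 68.00°F.

68.00 °F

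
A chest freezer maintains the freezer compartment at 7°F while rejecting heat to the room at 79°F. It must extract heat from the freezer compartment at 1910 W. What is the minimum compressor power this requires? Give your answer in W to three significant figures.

In absolute terms T_C = 259.26 K and T_H = 299.26 K, so ΔT = 40.00 K.
COP_Carnot = T_C/ΔT = 259.26/40.00 = 6.482.
Ẇ_min = Q̇/COP_Carnot = 1910/6.482 = 294.7 W.

295 W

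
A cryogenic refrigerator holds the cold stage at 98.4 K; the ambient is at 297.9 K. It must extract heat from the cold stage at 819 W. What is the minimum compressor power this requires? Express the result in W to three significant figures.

1660 W

The reservoir spacing is ΔT = 297.9 − 98.4 = 199.5 K.
COP_Carnot = T_C/ΔT = 98.40/199.5 = 0.4932.
Ẇ_min = Q̇/COP_Carnot = 819.0/0.4932 = 1660 W.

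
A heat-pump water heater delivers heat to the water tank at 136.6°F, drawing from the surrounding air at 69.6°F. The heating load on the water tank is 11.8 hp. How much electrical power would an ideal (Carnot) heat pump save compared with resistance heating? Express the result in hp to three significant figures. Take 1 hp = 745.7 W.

In absolute terms T_C = 294.04 K and T_H = 331.26 K, so ΔT = 37.22 K.
COP_Carnot = T_H/ΔT = 331.26/37.22 = 8.900.
Resistance heating needs Ẇ_res = Q̇_H = 11.80 hp; the reversible heat pump needs only Ẇ_hp = Q̇_H/COP = 1.326 hp.
Saving = 11.80 − 1.326 = 10.47 hp.

10.5 hp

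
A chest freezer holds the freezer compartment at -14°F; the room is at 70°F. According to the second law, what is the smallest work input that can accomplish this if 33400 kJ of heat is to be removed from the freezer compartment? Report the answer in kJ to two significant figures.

In absolute terms T_C = 247.59 K and T_H = 294.26 K, so ΔT = 46.67 K.
The reversible limit is COP_R = T_C/ΔT = 5.306, so W_min = Q_C/COP = Q_C·ΔT/T_C.
W_min = 33400 × 46.67/247.59 = 6295 kJ.

6300 kJ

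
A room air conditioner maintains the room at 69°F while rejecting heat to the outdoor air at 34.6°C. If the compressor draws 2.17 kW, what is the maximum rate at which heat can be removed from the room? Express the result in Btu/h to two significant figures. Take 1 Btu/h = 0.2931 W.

In absolute terms T_C = 293.71 K and T_H = 307.75 K, so ΔT = 14.04 K.
COP_Carnot = T_C/ΔT = 293.71/14.04 = 20.91.
Q̇_max = COP_Carnot × Ẇ = 20.91 × 2.170 kW = 45.38 kW = 154800 Btu/h.

150000 Btu/h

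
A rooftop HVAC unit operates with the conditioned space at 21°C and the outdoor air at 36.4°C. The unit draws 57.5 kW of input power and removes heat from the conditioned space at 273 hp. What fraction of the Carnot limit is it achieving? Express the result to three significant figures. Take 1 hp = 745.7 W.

Converting, Q̇_C = 273.0 hp = 203.6 kW, so COP_actual = Q̇_C/Ẇ = 203.6/57.50 = 3.540.
In absolute terms T_C = 294.15 K and T_H = 309.55 K, so ΔT = 15.40 K.
COP_Carnot = T_C/ΔT = 294.15/15.40 = 19.10.
η_II = COP_actual/COP_Carnot = 3.540/19.10 = 0.1854.

0.185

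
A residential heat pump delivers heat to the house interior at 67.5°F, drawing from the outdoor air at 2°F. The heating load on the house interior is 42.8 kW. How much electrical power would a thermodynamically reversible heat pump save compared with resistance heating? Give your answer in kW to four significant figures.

In absolute terms T_C = 256.48 K and T_H = 292.87 K, so ΔT = 36.39 K.
COP_Carnot = T_H/ΔT = 292.87/36.39 = 8.048.
Resistance heating needs Ẇ_res = Q̇_H = 42.80 kW; the reversible heat pump needs only Ẇ_hp = Q̇_H/COP = 5.318 kW.
Saving = 42.80 − 5.318 = 37.48 kW.

37.48 kW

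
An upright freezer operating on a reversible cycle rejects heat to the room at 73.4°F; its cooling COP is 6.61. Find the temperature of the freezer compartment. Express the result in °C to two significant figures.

-16 °C

For a Carnot refrigerator COP_R = T_C/(T_H − T_C), so T_C = COP·T_H/(1 + COP).
With T_H = 296.15 K, T_C = 6.61 × 296.15/7.610 = 257.23 K.
Converting, 257.23 K = -15.92°C.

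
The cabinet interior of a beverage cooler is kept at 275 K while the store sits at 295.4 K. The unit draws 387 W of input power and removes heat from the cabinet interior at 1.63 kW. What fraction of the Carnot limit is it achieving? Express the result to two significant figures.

Converting, Q̇_C = 1.630 kW = 1630 W, so COP_actual = Q̇_C/Ẇ = 1630/387.0 = 4.212.
The reservoir spacing is ΔT = 295.4 − 275 = 20.40 K.
COP_Carnot = T_C/ΔT = 275.00/20.40 = 13.48.
η_II = COP_actual/COP_Carnot = 4.212/13.48 = 0.3124.

0.31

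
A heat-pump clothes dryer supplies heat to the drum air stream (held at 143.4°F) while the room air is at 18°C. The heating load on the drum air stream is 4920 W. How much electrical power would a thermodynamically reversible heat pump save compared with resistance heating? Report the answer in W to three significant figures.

In absolute terms T_C = 291.15 K and T_H = 335.04 K, so ΔT = 43.89 K.
COP_Carnot = T_H/ΔT = 335.04/43.89 = 7.634.
Resistance heating needs Ẇ_res = Q̇_H = 4920 W; the reversible heat pump needs only Ẇ_hp = Q̇_H/COP = 644.5 W.
Saving = 4920 − 644.5 = 4275 W.

4280 W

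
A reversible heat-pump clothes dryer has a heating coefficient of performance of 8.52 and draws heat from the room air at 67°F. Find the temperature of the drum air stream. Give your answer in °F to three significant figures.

137 °F

COP_HP = T_H/(T_H − T_C) rearranges to T_H = COP·T_C/(COP − 1).
With T_C = 292.59 K, T_H = 8.52 × 292.59/7.520 = 331.50 K.
Converting, 331.50 K = 137.04°F.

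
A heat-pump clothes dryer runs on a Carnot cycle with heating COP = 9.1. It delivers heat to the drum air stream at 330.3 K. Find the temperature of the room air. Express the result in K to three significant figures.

294 K

COP_HP = T_H/(T_H − T_C) gives T_H − T_C = T_H/COP.
With T_H = 330.30 K, T_C = 330.30 × (1 − 1/9.1) = 294.00 K.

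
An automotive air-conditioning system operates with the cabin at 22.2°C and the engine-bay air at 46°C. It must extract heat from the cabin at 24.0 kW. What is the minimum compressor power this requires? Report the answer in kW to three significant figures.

In absolute terms T_C = 295.35 K and T_H = 319.15 K, so ΔT = 23.80 K.
COP_Carnot = T_C/ΔT = 295.35/23.80 = 12.41.
Ẇ_min = Q̇/COP_Carnot = 24.00/12.41 = 1.934 kW.

1.93 kW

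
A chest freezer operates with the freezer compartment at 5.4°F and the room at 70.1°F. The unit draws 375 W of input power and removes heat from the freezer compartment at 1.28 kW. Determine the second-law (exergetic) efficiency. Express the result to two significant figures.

0.47

Converting, Q̇_C = 1.280 kW = 1280 W, so COP_actual = Q̇_C/Ẇ = 1280/375.0 = 3.413.
In absolute terms T_C = 258.37 K and T_H = 294.32 K, so ΔT = 35.94 K.
COP_Carnot = T_C/ΔT = 258.37/35.94 = 7.188.
η_II = COP_actual/COP_Carnot = 3.413/7.188 = 0.4749.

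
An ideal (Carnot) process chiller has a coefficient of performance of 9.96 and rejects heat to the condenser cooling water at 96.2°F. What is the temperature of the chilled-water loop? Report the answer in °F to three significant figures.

For a Carnot refrigerator COP_R = T_C/(T_H − T_C), so T_C = COP·T_H/(1 + COP).
With T_H = 308.82 K, T_C = 9.96 × 308.82/10.96 = 280.64 K.
Converting, 280.64 K = 45.48°F.

45.5 °F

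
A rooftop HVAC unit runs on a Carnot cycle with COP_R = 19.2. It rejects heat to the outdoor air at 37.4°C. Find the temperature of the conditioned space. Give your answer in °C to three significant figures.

For a Carnot refrigerator COP_R = T_C/(T_H − T_C), so T_C = COP·T_H/(1 + COP).
With T_H = 310.55 K, T_C = 19.2 × 310.55/20.20 = 295.18 K.
Converting, 295.18 K = 22.03°C.

22.0 °C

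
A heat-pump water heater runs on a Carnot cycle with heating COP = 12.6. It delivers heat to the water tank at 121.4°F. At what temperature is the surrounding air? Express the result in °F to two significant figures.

COP_HP = T_H/(T_H − T_C) gives T_H − T_C = T_H/COP.
With T_H = 322.82 K, T_C = 322.82 × (1 − 1/12.6) = 297.20 K.
Converting, 297.20 K = 75.28°F.

75 °F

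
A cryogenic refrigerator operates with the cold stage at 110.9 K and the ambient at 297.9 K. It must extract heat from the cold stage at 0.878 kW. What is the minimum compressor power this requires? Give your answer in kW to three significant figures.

1.48 kW

The reservoir spacing is ΔT = 297.9 − 110.9 = 187.0 K.
COP_Carnot = T_C/ΔT = 110.90/187.0 = 0.5930.
Ẇ_min = Q̇/COP_Carnot = 0.8780/0.5930 = 1.480 kW.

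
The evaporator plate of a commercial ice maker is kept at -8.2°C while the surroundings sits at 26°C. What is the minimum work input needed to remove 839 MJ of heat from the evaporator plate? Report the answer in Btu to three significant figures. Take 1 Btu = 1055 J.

In absolute terms T_C = 264.95 K and T_H = 299.15 K, so ΔT = 34.20 K.
The reversible limit is COP_R = T_C/ΔT = 7.747, so W_min = Q_C/COP = Q_C·ΔT/T_C.
W_min = 839.0 × 34.20/264.95 = 108.3 MJ = 102700 Btu.

103000 Btu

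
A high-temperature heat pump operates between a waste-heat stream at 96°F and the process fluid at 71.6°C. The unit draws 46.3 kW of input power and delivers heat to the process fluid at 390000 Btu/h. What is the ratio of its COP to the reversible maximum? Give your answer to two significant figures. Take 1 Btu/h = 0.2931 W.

0.26

Converting, Q̇_H = 390000 Btu/h = 114.3 kW, so COP_actual = Q̇_H/Ẇ = 114.3/46.30 = 2.469.
In absolute terms T_C = 308.71 K and T_H = 344.75 K, so ΔT = 36.04 K.
COP_Carnot = T_H/ΔT = 344.75/36.04 = 9.565.
η_II = COP_actual/COP_Carnot = 2.469/9.565 = 0.2581.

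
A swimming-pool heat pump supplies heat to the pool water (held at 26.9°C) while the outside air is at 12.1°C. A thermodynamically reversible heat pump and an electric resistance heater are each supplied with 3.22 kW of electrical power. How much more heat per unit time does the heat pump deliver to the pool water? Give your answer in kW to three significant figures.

62.1 kW

In absolute terms T_C = 285.25 K and T_H = 300.05 K, so ΔT = 14.80 K.
COP_Carnot = T_H/ΔT = 300.05/14.80 = 20.27.
The heat pump delivers Q̇_H = COP × Ẇ = 65.28 kW; the resistance heater delivers Ẇ = 3.220 kW.
Extra = (COP − 1)·Ẇ = 62.06 kW.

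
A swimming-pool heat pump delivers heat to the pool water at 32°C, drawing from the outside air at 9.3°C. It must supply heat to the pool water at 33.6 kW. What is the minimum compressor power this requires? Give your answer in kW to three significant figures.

2.50 kW

In absolute terms T_C = 282.45 K and T_H = 305.15 K, so ΔT = 22.70 K.
COP_Carnot = T_H/ΔT = 305.15/22.70 = 13.44.
Ẇ_min = Q̇/COP_Carnot = 33.60/13.44 = 2.499 kW.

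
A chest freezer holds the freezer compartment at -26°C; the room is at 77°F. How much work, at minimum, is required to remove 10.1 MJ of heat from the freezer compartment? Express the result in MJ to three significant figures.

In absolute terms T_C = 247.15 K and T_H = 298.15 K, so ΔT = 51.00 K.
The reversible limit is COP_R = T_C/ΔT = 4.846, so W_min = Q_C/COP = Q_C·ΔT/T_C.
W_min = 10.10 × 51.00/247.15 = 2.084 MJ.

2.08 MJ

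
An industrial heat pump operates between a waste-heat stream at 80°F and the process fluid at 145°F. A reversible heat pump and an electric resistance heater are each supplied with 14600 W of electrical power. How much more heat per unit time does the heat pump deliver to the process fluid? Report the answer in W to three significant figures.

121000 W

In absolute terms T_C = 299.82 K and T_H = 335.93 K, so ΔT = 36.11 K.
COP_Carnot = T_H/ΔT = 335.93/36.11 = 9.303.
The heat pump delivers Q̇_H = COP × Ẇ = 135800 W; the resistance heater delivers Ẇ = 14600 W.
Extra = (COP − 1)·Ẇ = 121200 W.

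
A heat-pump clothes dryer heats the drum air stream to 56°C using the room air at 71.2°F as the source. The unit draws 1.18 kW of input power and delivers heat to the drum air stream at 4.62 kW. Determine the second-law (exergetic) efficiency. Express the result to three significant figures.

COP_actual = Q̇_H/Ẇ = 4.620/1.180 = 3.915.
In absolute terms T_C = 294.93 K and T_H = 329.15 K, so ΔT = 34.22 K.
COP_Carnot = T_H/ΔT = 329.15/34.22 = 9.618.
η_II = COP_actual/COP_Carnot = 3.915/9.618 = 0.4071.

0.407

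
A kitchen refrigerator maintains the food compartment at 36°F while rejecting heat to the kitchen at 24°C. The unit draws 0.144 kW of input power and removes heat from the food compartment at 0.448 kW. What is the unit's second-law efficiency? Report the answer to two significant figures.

COP_actual = Q̇_C/Ẇ = 0.4480/0.1440 = 3.111.
In absolute terms T_C = 275.37 K and T_H = 297.15 K, so ΔT = 21.78 K.
COP_Carnot = T_C/ΔT = 275.37/21.78 = 12.64.
η_II = COP_actual/COP_Carnot = 3.111/12.64 = 0.2460.

0.25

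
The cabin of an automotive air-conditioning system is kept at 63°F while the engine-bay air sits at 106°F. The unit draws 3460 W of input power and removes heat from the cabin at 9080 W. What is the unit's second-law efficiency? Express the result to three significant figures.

COP_actual = Q̇_C/Ẇ = 9080/3460 = 2.624.
In absolute terms T_C = 290.37 K and T_H = 314.26 K, so ΔT = 23.89 K.
COP_Carnot = T_C/ΔT = 290.37/23.89 = 12.16.
η_II = COP_actual/COP_Carnot = 2.624/12.16 = 0.2159.

0.216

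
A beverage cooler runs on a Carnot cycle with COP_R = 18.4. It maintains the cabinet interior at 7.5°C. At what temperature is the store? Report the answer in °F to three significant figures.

COP_R = T_C/(T_H − T_C) gives T_H − T_C = T_C/COP.
With T_C = 280.65 K, T_H = 280.65 × (1 + 1/18.4) = 295.90 K.
Converting, 295.90 K = 72.95°F.

73.0 °F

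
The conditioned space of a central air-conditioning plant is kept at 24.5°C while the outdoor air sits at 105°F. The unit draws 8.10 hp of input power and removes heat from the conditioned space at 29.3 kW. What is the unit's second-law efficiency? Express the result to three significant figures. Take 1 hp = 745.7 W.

0.262

Converting, Q̇_C = 29.30 kW = 39.29 hp, so COP_actual = Q̇_C/Ẇ = 39.29/8.100 = 4.851.
In absolute terms T_C = 297.65 K and T_H = 313.71 K, so ΔT = 16.06 K.
COP_Carnot = T_C/ΔT = 297.65/16.06 = 18.54.
η_II = COP_actual/COP_Carnot = 4.851/18.54 = 0.2617.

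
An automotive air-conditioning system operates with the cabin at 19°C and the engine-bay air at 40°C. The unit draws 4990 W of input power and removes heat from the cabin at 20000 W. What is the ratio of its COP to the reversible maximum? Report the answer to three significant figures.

COP_actual = Q̇_C/Ẇ = 20000/4990 = 4.008.
In absolute terms T_C = 292.15 K and T_H = 313.15 K, so ΔT = 21.00 K.
COP_Carnot = T_C/ΔT = 292.15/21.00 = 13.91.
η_II = COP_actual/COP_Carnot = 4.008/13.91 = 0.2881.

0.288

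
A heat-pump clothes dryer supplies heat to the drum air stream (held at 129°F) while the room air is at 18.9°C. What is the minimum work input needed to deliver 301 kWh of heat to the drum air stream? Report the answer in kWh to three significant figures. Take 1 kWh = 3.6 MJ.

In absolute terms T_C = 292.05 K and T_H = 327.04 K, so ΔT = 34.99 K.
The reversible limit is COP_HP = T_H/ΔT = 9.347, so W_min = Q_H/COP = Q_H·ΔT/T_H.
W_min = 301.0 × 34.99/327.04 = 32.20 kWh.

32.2 kWh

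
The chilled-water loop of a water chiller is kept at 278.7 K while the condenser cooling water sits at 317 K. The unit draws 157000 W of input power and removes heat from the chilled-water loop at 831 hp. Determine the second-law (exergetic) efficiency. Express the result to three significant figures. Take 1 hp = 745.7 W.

Converting, Q̇_C = 831.0 hp = 619700 W, so COP_actual = Q̇_C/Ẇ = 619700/157000 = 3.947.
The reservoir spacing is ΔT = 317 − 278.7 = 38.30 K.
COP_Carnot = T_C/ΔT = 278.70/38.30 = 7.277.
η_II = COP_actual/COP_Carnot = 3.947/7.277 = 0.5424.

0.542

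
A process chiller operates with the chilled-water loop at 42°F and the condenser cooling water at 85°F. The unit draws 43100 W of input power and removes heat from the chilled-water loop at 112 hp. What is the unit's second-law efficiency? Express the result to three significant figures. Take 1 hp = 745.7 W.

0.166

Converting, Q̇_C = 112.0 hp = 83520 W, so COP_actual = Q̇_C/Ẇ = 83520/43100 = 1.938.
In absolute terms T_C = 278.71 K and T_H = 302.59 K, so ΔT = 23.89 K.
COP_Carnot = T_C/ΔT = 278.71/23.89 = 11.67.
η_II = COP_actual/COP_Carnot = 1.938/11.67 = 0.1661.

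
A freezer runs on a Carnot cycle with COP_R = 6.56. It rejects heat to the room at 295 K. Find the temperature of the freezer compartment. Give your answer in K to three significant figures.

256 K

For a Carnot refrigerator COP_R = T_C/(T_H − T_C), so T_C = COP·T_H/(1 + COP).
With T_H = 295.00 K, T_C = 6.56 × 295.00/7.560 = 255.98 K.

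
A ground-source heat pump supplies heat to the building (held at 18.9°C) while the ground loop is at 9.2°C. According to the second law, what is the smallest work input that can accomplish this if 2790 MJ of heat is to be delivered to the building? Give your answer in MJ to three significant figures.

92.7 MJ

In absolute terms T_C = 282.35 K and T_H = 292.05 K, so ΔT = 9.700 K.
The reversible limit is COP_HP = T_H/ΔT = 30.11, so W_min = Q_H/COP = Q_H·ΔT/T_H.
W_min = 2790 × 9.700/292.05 = 92.67 MJ.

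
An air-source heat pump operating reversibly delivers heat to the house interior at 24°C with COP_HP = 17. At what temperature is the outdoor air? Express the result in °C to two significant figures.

COP_HP = T_H/(T_H − T_C) gives T_H − T_C = T_H/COP.
With T_H = 297.15 K, T_C = 297.15 × (1 − 1/17) = 279.67 K.
Converting, 279.67 K = 6.52°C.

6.5 °C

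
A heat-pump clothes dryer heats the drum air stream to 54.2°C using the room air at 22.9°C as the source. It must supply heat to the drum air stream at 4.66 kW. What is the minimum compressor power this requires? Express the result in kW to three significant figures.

0.446 kW

In absolute terms T_C = 296.05 K and T_H = 327.35 K, so ΔT = 31.30 K.
COP_Carnot = T_H/ΔT = 327.35/31.30 = 10.46.
Ẇ_min = Q̇/COP_Carnot = 4.660/10.46 = 0.4456 kW.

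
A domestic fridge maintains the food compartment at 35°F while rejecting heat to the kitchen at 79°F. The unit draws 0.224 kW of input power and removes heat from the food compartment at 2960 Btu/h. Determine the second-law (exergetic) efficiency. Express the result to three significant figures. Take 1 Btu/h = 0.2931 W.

0.345

Converting, Q̇_C = 2960 Btu/h = 0.8676 kW, so COP_actual = Q̇_C/Ẇ = 0.8676/0.2240 = 3.873.
In absolute terms T_C = 274.82 K and T_H = 299.26 K, so ΔT = 24.44 K.
COP_Carnot = T_C/ΔT = 274.82/24.44 = 11.24.
η_II = COP_actual/COP_Carnot = 3.873/11.24 = 0.3445.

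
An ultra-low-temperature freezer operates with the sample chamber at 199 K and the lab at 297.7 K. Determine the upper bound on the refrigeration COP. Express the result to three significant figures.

The reservoir spacing is ΔT = 297.7 − 199 = 98.70 K.
For a reversible cycle, COP_Carnot = T_C/ΔT = 199.00/98.70 = 2.016.

2.02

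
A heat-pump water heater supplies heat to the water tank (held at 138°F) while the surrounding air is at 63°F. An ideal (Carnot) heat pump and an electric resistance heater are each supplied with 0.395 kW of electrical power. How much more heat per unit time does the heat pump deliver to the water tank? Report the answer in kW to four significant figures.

2.753 kW

In absolute terms T_C = 290.37 K and T_H = 332.04 K, so ΔT = 41.67 K.
COP_Carnot = T_H/ΔT = 332.04/41.67 = 7.969.
The heat pump delivers Q̇_H = COP × Ẇ = 3.148 kW; the resistance heater delivers Ẇ = 0.3950 kW.
Extra = (COP − 1)·Ẇ = 2.753 kW.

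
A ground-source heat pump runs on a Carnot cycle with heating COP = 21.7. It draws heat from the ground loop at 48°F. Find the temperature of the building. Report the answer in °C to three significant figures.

22.5 °C

COP_HP = T_H/(T_H − T_C) rearranges to T_H = COP·T_C/(COP − 1).
With T_C = 282.04 K, T_H = 21.7 × 282.04/20.70 = 295.66 K.
Converting, 295.66 K = 22.51°C.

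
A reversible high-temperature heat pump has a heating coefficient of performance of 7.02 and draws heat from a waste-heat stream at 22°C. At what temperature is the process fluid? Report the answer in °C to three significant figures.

71.0 °C

COP_HP = T_H/(T_H − T_C) rearranges to T_H = COP·T_C/(COP − 1).
With T_C = 295.15 K, T_H = 7.02 × 295.15/6.020 = 344.18 K.
Converting, 344.18 K = 71.03°C.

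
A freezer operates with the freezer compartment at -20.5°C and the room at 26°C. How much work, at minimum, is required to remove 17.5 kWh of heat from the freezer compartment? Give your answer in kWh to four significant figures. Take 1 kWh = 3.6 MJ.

3.221 kWh

In absolute terms T_C = 252.65 K and T_H = 299.15 K, so ΔT = 46.50 K.
The reversible limit is COP_R = T_C/ΔT = 5.433, so W_min = Q_C/COP = Q_C·ΔT/T_C.
W_min = 17.50 × 46.50/252.65 = 3.221 kWh.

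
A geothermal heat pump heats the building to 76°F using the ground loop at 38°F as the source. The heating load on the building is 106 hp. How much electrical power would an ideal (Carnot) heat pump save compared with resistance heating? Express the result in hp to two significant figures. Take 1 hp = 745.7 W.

98 hp

In absolute terms T_C = 276.48 K and T_H = 297.59 K, so ΔT = 21.11 K.
COP_Carnot = T_H/ΔT = 297.59/21.11 = 14.10.
Resistance heating needs Ẇ_res = Q̇_H = 106.0 hp; the reversible heat pump needs only Ẇ_hp = Q̇_H/COP = 7.520 hp.
Saving = 106.0 − 7.520 = 98.48 hp.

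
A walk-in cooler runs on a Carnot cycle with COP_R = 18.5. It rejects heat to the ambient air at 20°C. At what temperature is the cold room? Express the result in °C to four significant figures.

4.967 °C

For a Carnot refrigerator COP_R = T_C/(T_H − T_C), so T_C = COP·T_H/(1 + COP).
With T_H = 293.15 K, T_C = 18.5 × 293.15/19.50 = 278.12 K.
Converting, 278.12 K = 4.97°C.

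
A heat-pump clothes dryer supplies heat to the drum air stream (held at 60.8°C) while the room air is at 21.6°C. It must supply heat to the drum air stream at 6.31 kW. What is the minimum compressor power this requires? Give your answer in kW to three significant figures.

0.741 kW

In absolute terms T_C = 294.75 K and T_H = 333.95 K, so ΔT = 39.20 K.
COP_Carnot = T_H/ΔT = 333.95/39.20 = 8.519.
Ẇ_min = Q̇/COP_Carnot = 6.310/8.519 = 0.7407 kW.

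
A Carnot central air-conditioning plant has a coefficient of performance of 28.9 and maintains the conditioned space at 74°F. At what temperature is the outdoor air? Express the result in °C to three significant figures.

COP_R = T_C/(T_H − T_C) gives T_H − T_C = T_C/COP.
With T_C = 296.48 K, T_H = 296.48 × (1 + 1/28.9) = 306.74 K.
Converting, 306.74 K = 33.59°C.

33.6 °C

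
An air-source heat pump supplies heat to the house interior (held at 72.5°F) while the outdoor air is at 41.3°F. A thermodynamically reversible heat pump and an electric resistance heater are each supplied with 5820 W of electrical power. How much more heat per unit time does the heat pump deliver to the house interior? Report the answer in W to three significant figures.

93500 W

In absolute terms T_C = 278.32 K and T_H = 295.65 K, so ΔT = 17.33 K.
COP_Carnot = T_H/ΔT = 295.65/17.33 = 17.06.
The heat pump delivers Q̇_H = COP × Ẇ = 99270 W; the resistance heater delivers Ẇ = 5820 W.
Extra = (COP − 1)·Ẇ = 93450 W.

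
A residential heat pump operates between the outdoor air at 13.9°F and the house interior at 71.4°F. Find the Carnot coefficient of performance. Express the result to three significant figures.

In absolute terms T_C = 263.09 K and T_H = 295.04 K, so ΔT = 31.94 K.
For a reversible cycle, COP_Carnot = T_H/ΔT = 295.04/31.94 = 9.236.

9.24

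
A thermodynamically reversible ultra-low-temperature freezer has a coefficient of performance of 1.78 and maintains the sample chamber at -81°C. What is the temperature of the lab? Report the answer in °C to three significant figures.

COP_R = T_C/(T_H − T_C) gives T_H − T_C = T_C/COP.
With T_C = 192.15 K, T_H = 192.15 × (1 + 1/1.78) = 300.10 K.
Converting, 300.10 K = 26.95°C.

26.9 °C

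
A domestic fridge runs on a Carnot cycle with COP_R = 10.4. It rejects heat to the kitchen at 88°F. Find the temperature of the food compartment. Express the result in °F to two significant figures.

40 °F

For a Carnot refrigerator COP_R = T_C/(T_H − T_C), so T_C = COP·T_H/(1 + COP).
With T_H = 304.26 K, T_C = 10.4 × 304.26/11.40 = 277.57 K.
Converting, 277.57 K = 39.96°F.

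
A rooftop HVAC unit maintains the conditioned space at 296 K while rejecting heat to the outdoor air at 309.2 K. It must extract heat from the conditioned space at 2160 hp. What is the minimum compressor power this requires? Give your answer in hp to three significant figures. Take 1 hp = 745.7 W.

96.3 hp

The reservoir spacing is ΔT = 309.2 − 296 = 13.20 K.
COP_Carnot = T_C/ΔT = 296.00/13.20 = 22.42.
Ẇ_min = Q̇/COP_Carnot = 2160/22.42 = 96.32 hp.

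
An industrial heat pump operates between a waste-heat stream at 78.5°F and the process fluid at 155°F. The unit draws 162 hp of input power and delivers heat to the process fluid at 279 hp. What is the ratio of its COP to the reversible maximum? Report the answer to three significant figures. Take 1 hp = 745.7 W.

0.214

COP_actual = Q̇_H/Ẇ = 279.0/162.0 = 1.722.
In absolute terms T_C = 298.98 K and T_H = 341.48 K, so ΔT = 42.50 K.
COP_Carnot = T_H/ΔT = 341.48/42.50 = 8.035.
η_II = COP_actual/COP_Carnot = 1.722/8.035 = 0.2143.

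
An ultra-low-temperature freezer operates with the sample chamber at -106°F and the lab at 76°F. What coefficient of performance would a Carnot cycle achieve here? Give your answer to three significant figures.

1.94

In absolute terms T_C = 196.48 K and T_H = 297.59 K, so ΔT = 101.1 K.
For a reversible cycle, COP_Carnot = T_C/ΔT = 196.48/101.1 = 1.943.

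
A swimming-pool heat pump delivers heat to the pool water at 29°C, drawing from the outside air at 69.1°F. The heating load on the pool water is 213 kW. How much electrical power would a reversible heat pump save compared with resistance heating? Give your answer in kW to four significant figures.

207.1 kW

In absolute terms T_C = 293.76 K and T_H = 302.15 K, so ΔT = 8.389 K.
COP_Carnot = T_H/ΔT = 302.15/8.389 = 36.02.
Resistance heating needs Ẇ_res = Q̇_H = 213.0 kW; the reversible heat pump needs only Ẇ_hp = Q̇_H/COP = 5.914 kW.
Saving = 213.0 − 5.914 = 207.1 kW.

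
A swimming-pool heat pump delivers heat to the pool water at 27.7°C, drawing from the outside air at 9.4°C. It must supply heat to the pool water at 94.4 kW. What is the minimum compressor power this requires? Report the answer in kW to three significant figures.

In absolute terms T_C = 282.55 K and T_H = 300.85 K, so ΔT = 18.30 K.
COP_Carnot = T_H/ΔT = 300.85/18.30 = 16.44.
Ẇ_min = Q̇/COP_Carnot = 94.40/16.44 = 5.742 kW.

5.74 kW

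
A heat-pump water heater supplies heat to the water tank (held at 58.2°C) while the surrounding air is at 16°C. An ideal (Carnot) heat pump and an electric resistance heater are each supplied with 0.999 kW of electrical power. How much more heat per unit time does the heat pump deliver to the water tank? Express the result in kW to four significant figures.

In absolute terms T_C = 289.15 K and T_H = 331.35 K, so ΔT = 42.20 K.
COP_Carnot = T_H/ΔT = 331.35/42.20 = 7.852.
The heat pump delivers Q̇_H = COP × Ẇ = 7.844 kW; the resistance heater delivers Ẇ = 0.9990 kW.
Extra = (COP − 1)·Ẇ = 6.845 kW.

6.845 kW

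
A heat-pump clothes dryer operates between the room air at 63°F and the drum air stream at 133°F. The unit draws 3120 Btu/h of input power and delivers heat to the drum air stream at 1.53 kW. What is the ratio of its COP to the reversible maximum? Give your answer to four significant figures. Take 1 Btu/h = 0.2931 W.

Converting, Q̇_H = 1.530 kW = 5220 Btu/h, so COP_actual = Q̇_H/Ẇ = 5220/3120 = 1.673.
In absolute terms T_C = 290.37 K and T_H = 329.26 K, so ΔT = 38.89 K.
COP_Carnot = T_H/ΔT = 329.26/38.89 = 8.467.
η_II = COP_actual/COP_Carnot = 1.673/8.467 = 0.1976.

0.1976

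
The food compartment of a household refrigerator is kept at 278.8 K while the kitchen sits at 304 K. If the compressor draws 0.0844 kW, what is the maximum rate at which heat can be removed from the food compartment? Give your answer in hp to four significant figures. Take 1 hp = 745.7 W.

The reservoir spacing is ΔT = 304 − 278.8 = 25.20 K.
COP_Carnot = T_C/ΔT = 278.80/25.20 = 11.06.
Q̇_max = COP_Carnot × Ẇ = 11.06 × 0.08440 kW = 0.9338 kW = 1.252 hp.

1.252 hp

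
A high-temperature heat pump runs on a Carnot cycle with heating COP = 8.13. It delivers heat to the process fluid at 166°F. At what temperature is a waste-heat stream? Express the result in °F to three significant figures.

89.0 °F

COP_HP = T_H/(T_H − T_C) gives T_H − T_C = T_H/COP.
With T_H = 347.59 K, T_C = 347.59 × (1 − 1/8.13) = 304.84 K.
Converting, 304.84 K = 89.04°F.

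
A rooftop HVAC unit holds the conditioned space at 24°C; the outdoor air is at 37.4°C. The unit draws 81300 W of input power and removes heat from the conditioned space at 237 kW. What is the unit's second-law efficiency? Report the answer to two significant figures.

Converting, Q̇_C = 237.0 kW = 237000 W, so COP_actual = Q̇_C/Ẇ = 237000/81300 = 2.915.
In absolute terms T_C = 297.15 K and T_H = 310.55 K, so ΔT = 13.40 K.
COP_Carnot = T_C/ΔT = 297.15/13.40 = 22.18.
η_II = COP_actual/COP_Carnot = 2.915/22.18 = 0.1315.

0.13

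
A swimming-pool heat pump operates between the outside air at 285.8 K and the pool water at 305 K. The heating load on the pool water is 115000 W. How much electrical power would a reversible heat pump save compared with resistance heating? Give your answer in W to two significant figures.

The reservoir spacing is ΔT = 305 − 285.8 = 19.20 K.
COP_Carnot = T_H/ΔT = 305.00/19.20 = 15.89.
Resistance heating needs Ẇ_res = Q̇_H = 115000 W; the reversible heat pump needs only Ẇ_hp = Q̇_H/COP = 7239 W.
Saving = 115000 − 7239 = 107800 W.

110000 W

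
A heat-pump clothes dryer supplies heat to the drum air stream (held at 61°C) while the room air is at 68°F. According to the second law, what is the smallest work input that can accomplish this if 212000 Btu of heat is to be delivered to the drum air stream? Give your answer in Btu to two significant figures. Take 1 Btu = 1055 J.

In absolute terms T_C = 293.15 K and T_H = 334.15 K, so ΔT = 41.00 K.
The reversible limit is COP_HP = T_H/ΔT = 8.150, so W_min = Q_H/COP = Q_H·ΔT/T_H.
W_min = 212000 × 41.00/334.15 = 26010 Btu.

26000 Btu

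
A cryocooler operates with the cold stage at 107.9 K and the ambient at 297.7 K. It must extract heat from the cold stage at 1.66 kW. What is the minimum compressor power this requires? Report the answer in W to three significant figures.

The reservoir spacing is ΔT = 297.7 − 107.9 = 189.8 K.
COP_Carnot = T_C/ΔT = 107.90/189.8 = 0.5685.
Ẇ_min = Q̇/COP_Carnot = 1.660/0.5685 = 2.920 kW = 2920 W.

2920 W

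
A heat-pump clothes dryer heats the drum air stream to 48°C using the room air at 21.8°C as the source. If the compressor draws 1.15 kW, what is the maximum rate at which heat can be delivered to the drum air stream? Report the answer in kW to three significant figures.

14.1 kW

In absolute terms T_C = 294.95 K and T_H = 321.15 K, so ΔT = 26.20 K.
COP_Carnot = T_H/ΔT = 321.15/26.20 = 12.26.
Q̇_max = COP_Carnot × Ẇ = 12.26 × 1.150 kW = 14.10 kW.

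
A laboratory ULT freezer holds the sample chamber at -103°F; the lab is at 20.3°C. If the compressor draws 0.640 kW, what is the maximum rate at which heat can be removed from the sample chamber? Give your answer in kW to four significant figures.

1.331 kW

In absolute terms T_C = 198.15 K and T_H = 293.45 K, so ΔT = 95.30 K.
COP_Carnot = T_C/ΔT = 198.15/95.30 = 2.079.
Q̇_max = COP_Carnot × Ẇ = 2.079 × 0.6400 kW = 1.331 kW.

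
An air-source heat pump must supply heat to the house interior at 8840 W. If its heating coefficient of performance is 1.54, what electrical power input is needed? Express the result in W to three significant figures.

5740 W

Ẇ = Q̇_H/COP_HP = 8840/1.54 = 5740 W.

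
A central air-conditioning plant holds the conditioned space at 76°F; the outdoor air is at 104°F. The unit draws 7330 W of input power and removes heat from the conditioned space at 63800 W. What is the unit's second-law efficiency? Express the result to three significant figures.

COP_actual = Q̇_C/Ẇ = 63800/7330 = 8.704.
In absolute terms T_C = 297.59 K and T_H = 313.15 K, so ΔT = 15.56 K.
COP_Carnot = T_C/ΔT = 297.59/15.56 = 19.13.
η_II = COP_actual/COP_Carnot = 8.704/19.13 = 0.4550.

0.455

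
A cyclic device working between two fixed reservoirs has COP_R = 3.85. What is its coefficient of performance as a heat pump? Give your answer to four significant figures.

The first law on one cycle gives Q_H = Q_C + W, so Q_H/W = Q_C/W + 1.
COP_HP = COP_R + 1 = 3.85 + 1 = 4.85.

4.850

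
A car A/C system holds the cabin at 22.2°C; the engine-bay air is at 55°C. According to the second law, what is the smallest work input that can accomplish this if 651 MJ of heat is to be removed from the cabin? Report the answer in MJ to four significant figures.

72.30 MJ

In absolute terms T_C = 295.35 K and T_H = 328.15 K, so ΔT = 32.80 K.
The reversible limit is COP_R = T_C/ΔT = 9.005, so W_min = Q_C/COP = Q_C·ΔT/T_C.
W_min = 651.0 × 32.80/295.35 = 72.30 MJ.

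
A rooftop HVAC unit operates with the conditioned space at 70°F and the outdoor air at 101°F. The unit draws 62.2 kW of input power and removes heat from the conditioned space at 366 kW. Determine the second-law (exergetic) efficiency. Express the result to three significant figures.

COP_actual = Q̇_C/Ẇ = 366.0/62.20 = 5.884.
In absolute terms T_C = 294.26 K and T_H = 311.48 K, so ΔT = 17.22 K.
COP_Carnot = T_C/ΔT = 294.26/17.22 = 17.09.
η_II = COP_actual/COP_Carnot = 5.884/17.09 = 0.3444.

0.344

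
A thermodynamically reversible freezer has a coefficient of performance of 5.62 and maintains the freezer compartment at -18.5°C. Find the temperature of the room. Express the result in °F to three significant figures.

80.3 °F

COP_R = T_C/(T_H − T_C) gives T_H − T_C = T_C/COP.
With T_C = 254.65 K, T_H = 254.65 × (1 + 1/5.62) = 299.96 K.
Converting, 299.96 K = 80.26°F.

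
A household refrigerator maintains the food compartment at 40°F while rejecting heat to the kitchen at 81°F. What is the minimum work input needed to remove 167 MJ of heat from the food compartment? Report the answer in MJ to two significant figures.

In absolute terms T_C = 277.59 K and T_H = 300.37 K, so ΔT = 22.78 K.
The reversible limit is COP_R = T_C/ΔT = 12.19, so W_min = Q_C/COP = Q_C·ΔT/T_C.
W_min = 167.0 × 22.78/277.59 = 13.70 MJ.

14 MJ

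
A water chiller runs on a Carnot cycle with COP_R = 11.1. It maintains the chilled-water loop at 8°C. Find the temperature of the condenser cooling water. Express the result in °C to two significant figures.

COP_R = T_C/(T_H − T_C) gives T_H − T_C = T_C/COP.
With T_C = 281.15 K, T_H = 281.15 × (1 + 1/11.1) = 306.48 K.
Converting, 306.48 K = 33.33°C.

33 °C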